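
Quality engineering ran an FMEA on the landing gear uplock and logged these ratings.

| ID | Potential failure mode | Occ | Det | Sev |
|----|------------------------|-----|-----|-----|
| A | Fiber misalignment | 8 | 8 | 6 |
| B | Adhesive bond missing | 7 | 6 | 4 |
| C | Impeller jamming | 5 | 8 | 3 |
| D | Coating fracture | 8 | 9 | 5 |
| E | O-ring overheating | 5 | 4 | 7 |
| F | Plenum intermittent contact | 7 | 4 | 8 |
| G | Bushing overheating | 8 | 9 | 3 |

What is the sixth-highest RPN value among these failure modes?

140

RPN = Severity × Occurrence × Detection:
  A: 6 × 8 × 8 = 384
  B: 4 × 7 × 6 = 168
  C: 3 × 5 × 8 = 120
  D: 5 × 8 × 9 = 360
  E: 7 × 5 × 4 = 140
  F: 8 × 7 × 4 = 224
  G: 3 × 8 × 9 = 216
Sorted descending: 384, 360, 224, 216, 168, 140, 120.
The sixth-highest RPN is 140 (E).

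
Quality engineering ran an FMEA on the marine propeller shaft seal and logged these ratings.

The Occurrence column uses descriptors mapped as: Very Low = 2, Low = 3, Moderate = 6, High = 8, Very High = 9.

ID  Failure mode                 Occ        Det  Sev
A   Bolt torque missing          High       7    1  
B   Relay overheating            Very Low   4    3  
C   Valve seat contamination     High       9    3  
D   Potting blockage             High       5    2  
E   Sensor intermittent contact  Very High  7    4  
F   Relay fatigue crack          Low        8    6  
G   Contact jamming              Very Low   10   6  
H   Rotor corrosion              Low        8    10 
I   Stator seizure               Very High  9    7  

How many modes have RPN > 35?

8

RPN = Severity × Occurrence × Detection:
  A: 1 × 8 × 7 = 56
  B: 3 × 2 × 4 = 24
  C: 3 × 8 × 9 = 216
  D: 2 × 8 × 5 = 80
  E: 4 × 9 × 7 = 252
  F: 6 × 3 × 8 = 144
  G: 6 × 2 × 10 = 120
  H: 10 × 3 × 8 = 240
  I: 7 × 9 × 9 = 567
Modes with RPN > 35: A (56), C (216), D (80), E (252), F (144), G (120), H (240), I (567) → 8.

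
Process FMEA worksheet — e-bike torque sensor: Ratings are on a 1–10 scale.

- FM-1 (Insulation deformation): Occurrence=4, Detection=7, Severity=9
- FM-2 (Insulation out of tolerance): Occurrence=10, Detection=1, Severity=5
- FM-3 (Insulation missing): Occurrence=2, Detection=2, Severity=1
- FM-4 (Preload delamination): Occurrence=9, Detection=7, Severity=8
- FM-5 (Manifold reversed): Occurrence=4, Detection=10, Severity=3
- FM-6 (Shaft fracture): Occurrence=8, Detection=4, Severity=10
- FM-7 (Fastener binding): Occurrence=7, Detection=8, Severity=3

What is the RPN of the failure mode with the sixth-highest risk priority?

RPN = Severity × Occurrence × Detection:
  FM-1: 9 × 4 × 7 = 252
  FM-2: 5 × 10 × 1 = 50
  FM-3: 1 × 2 × 2 = 4
  FM-4: 8 × 9 × 7 = 504
  FM-5: 3 × 4 × 10 = 120
  FM-6: 10 × 8 × 4 = 320
  FM-7: 3 × 7 × 8 = 168
Sorted descending: 504, 320, 252, 168, 120, 50, 4.
The sixth-highest RPN is 50 (FM-2).

50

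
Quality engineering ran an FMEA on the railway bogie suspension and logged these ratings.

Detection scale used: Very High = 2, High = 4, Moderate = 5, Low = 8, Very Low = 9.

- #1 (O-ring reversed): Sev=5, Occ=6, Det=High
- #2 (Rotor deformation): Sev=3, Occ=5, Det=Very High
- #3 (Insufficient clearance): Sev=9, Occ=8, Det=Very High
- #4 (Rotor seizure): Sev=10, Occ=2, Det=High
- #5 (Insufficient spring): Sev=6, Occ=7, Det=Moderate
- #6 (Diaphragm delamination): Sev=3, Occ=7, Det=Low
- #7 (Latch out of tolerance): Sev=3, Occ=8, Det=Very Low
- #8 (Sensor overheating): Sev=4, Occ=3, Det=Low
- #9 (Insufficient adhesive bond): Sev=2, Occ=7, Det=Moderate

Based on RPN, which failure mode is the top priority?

#7

RPN = Severity × Occurrence × Detection:
  #1: 5 × 6 × 4 = 120
  #2: 3 × 5 × 2 = 30
  #3: 9 × 8 × 2 = 144
  #4: 10 × 2 × 4 = 80
  #5: 6 × 7 × 5 = 210
  #6: 3 × 7 × 8 = 168
  #7: 3 × 8 × 9 = 216
  #8: 4 × 3 × 8 = 96
  #9: 2 × 7 × 5 = 70
Highest RPN is 216 → #7.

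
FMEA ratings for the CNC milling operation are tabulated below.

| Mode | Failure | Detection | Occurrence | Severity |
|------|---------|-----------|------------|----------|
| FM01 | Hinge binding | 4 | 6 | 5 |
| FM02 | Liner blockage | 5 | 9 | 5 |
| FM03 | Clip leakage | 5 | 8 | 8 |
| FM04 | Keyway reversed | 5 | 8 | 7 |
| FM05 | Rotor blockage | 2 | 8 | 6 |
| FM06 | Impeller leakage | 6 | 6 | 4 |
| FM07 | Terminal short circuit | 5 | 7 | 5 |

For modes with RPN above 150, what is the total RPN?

RPN = Severity × Occurrence × Detection:
  FM01: 5 × 6 × 4 = 120
  FM02: 5 × 9 × 5 = 225
  FM03: 8 × 8 × 5 = 320
  FM04: 7 × 8 × 5 = 280
  FM05: 6 × 8 × 2 = 96
  FM06: 4 × 6 × 6 = 144
  FM07: 5 × 7 × 5 = 175
RPN > 150: FM02 (225), FM03 (320), FM04 (280), FM07 (175).
Sum: 225 + 320 + 280 + 175 = 1000.

1000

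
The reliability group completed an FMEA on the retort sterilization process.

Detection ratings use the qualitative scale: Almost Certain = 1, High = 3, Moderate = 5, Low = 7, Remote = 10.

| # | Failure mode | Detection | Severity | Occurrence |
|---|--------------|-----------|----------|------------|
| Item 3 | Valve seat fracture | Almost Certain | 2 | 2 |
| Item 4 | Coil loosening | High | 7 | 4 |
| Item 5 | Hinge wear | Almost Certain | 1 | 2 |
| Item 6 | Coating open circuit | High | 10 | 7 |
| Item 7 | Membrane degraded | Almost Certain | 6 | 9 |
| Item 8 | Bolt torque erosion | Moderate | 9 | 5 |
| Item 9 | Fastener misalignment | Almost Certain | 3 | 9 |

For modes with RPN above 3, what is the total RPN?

604

RPN = Severity × Occurrence × Detection:
  Item 3: 2 × 2 × 1 = 4
  Item 4: 7 × 4 × 3 = 84
  Item 5: 1 × 2 × 1 = 2
  Item 6: 10 × 7 × 3 = 210
  Item 7: 6 × 9 × 1 = 54
  Item 8: 9 × 5 × 5 = 225
  Item 9: 3 × 9 × 1 = 27
RPN > 3: Item 3 (4), Item 4 (84), Item 6 (210), Item 7 (54), Item 8 (225), Item 9 (27).
Sum: 4 + 84 + 210 + 54 + 225 + 27 = 604.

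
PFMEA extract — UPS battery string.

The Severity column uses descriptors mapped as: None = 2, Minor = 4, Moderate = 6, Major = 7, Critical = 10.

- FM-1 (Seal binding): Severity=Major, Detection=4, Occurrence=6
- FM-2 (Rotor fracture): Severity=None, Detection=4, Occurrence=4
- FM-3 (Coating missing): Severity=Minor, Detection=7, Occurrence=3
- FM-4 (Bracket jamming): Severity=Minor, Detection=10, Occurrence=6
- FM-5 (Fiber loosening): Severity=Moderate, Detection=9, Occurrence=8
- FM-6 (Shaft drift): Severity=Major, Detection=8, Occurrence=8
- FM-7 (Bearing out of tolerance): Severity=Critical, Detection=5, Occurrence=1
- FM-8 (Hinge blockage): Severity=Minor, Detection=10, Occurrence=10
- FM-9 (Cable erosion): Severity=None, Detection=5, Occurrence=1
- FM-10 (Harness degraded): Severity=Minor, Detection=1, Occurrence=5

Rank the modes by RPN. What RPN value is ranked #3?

RPN = Severity × Occurrence × Detection:
  FM-1: 7 × 6 × 4 = 168
  FM-2: 2 × 4 × 4 = 32
  FM-3: 4 × 3 × 7 = 84
  FM-4: 4 × 6 × 10 = 240
  FM-5: 6 × 8 × 9 = 432
  FM-6: 7 × 8 × 8 = 448
  FM-7: 10 × 1 × 5 = 50
  FM-8: 4 × 10 × 10 = 400
  FM-9: 2 × 1 × 5 = 10
  FM-10: 4 × 5 × 1 = 20
Sorted descending: 448, 432, 400, 240, 168, 84, 50, 32, 20, 10.
The third-highest RPN is 400 (FM-8).

400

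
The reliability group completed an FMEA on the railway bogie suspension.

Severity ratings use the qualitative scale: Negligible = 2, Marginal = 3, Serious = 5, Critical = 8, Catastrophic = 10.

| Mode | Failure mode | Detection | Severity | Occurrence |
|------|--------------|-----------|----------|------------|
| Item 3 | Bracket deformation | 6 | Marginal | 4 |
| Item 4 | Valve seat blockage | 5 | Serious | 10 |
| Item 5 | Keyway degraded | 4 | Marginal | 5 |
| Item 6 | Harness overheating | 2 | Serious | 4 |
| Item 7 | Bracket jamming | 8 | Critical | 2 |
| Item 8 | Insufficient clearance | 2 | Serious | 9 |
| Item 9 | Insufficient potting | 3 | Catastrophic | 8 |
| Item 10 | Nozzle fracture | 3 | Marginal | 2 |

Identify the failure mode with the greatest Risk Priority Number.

Item 4

RPN = Severity × Occurrence × Detection:
  Item 3: 3 × 4 × 6 = 72
  Item 4: 5 × 10 × 5 = 250
  Item 5: 3 × 5 × 4 = 60
  Item 6: 5 × 4 × 2 = 40
  Item 7: 8 × 2 × 8 = 128
  Item 8: 5 × 9 × 2 = 90
  Item 9: 10 × 8 × 3 = 240
  Item 10: 3 × 2 × 3 = 18
Highest RPN is 250 → Item 4.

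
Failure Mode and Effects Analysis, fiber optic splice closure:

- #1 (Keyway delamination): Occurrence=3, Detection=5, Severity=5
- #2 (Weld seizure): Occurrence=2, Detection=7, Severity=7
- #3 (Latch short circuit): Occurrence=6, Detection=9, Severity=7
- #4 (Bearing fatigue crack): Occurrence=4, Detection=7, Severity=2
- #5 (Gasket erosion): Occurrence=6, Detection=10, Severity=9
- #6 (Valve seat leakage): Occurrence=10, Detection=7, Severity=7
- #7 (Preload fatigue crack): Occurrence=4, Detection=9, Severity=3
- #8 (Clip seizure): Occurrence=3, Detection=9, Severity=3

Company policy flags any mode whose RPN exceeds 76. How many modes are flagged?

RPN = Severity × Occurrence × Detection:
  #1: 5 × 3 × 5 = 75
  #2: 7 × 2 × 7 = 98
  #3: 7 × 6 × 9 = 378
  #4: 2 × 4 × 7 = 56
  #5: 9 × 6 × 10 = 540
  #6: 7 × 10 × 7 = 490
  #7: 3 × 4 × 9 = 108
  #8: 3 × 3 × 9 = 81
Modes with RPN > 76: #2 (98), #3 (378), #5 (540), #6 (490), #7 (108), #8 (81) → 6.

6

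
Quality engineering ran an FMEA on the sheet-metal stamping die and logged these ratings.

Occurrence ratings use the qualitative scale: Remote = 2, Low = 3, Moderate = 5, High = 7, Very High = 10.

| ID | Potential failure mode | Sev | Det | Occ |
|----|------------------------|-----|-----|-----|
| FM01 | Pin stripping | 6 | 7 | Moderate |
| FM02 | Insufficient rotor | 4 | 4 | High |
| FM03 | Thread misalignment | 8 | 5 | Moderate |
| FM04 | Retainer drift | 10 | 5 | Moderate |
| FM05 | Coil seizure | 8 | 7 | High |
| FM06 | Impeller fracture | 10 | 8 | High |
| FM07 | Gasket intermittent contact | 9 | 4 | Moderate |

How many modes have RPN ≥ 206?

4

RPN = Severity × Occurrence × Detection:
  FM01: 6 × 5 × 7 = 210
  FM02: 4 × 7 × 4 = 112
  FM03: 8 × 5 × 5 = 200
  FM04: 10 × 5 × 5 = 250
  FM05: 8 × 7 × 7 = 392
  FM06: 10 × 7 × 8 = 560
  FM07: 9 × 5 × 4 = 180
Modes with RPN ≥ 206: FM01 (210), FM04 (250), FM05 (392), FM06 (560) → 4.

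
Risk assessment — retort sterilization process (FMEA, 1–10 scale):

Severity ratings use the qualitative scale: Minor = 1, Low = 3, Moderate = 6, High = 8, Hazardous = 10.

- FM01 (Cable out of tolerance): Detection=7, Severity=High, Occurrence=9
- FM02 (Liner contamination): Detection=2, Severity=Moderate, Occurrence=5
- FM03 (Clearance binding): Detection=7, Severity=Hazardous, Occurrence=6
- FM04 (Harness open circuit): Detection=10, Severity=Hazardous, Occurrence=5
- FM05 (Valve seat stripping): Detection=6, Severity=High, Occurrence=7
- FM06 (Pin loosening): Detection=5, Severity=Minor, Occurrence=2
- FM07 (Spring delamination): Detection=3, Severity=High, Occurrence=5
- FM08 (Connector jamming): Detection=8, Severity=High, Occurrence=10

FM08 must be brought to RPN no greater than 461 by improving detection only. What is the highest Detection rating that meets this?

5

FM08: S=8, O=10, D=8 → current RPN = 640.
Fixed product = 80. Need 80 × D ≤ 461, so D ≤ 461/80 = 5.76.
Maximum integer Detection rating = 5 (gives RPN 400; D=6 would give 480 > 461).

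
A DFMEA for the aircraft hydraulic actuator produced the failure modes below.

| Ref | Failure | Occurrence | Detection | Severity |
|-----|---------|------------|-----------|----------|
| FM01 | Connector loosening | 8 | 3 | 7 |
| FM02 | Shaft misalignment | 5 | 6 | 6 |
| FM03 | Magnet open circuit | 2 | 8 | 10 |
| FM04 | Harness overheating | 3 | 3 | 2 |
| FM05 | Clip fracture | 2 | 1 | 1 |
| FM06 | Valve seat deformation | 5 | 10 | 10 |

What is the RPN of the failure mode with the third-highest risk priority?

168

RPN = Severity × Occurrence × Detection:
  FM01: 7 × 8 × 3 = 168
  FM02: 6 × 5 × 6 = 180
  FM03: 10 × 2 × 8 = 160
  FM04: 2 × 3 × 3 = 18
  FM05: 1 × 2 × 1 = 2
  FM06: 10 × 5 × 10 = 500
Sorted descending: 500, 180, 168, 160, 18, 2.
The third-highest RPN is 168 (FM01).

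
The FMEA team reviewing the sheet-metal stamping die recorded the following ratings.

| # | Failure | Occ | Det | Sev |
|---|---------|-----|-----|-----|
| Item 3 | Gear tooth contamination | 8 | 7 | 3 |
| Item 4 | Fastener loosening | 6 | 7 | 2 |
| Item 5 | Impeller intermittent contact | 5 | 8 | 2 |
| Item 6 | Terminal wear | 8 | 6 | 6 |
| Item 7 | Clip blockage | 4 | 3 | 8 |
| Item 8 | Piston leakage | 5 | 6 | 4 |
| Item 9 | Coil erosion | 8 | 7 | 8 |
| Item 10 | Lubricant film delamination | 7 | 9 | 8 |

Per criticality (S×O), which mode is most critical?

Criticality = Severity × Occurrence:
  Item 3: 3 × 8 = 24
  Item 4: 2 × 6 = 12
  Item 5: 2 × 5 = 10
  Item 6: 6 × 8 = 48
  Item 7: 8 × 4 = 32
  Item 8: 4 × 5 = 20
  Item 9: 8 × 8 = 64
  Item 10: 8 × 7 = 56
Highest criticality is 64 → Item 9.

Item 9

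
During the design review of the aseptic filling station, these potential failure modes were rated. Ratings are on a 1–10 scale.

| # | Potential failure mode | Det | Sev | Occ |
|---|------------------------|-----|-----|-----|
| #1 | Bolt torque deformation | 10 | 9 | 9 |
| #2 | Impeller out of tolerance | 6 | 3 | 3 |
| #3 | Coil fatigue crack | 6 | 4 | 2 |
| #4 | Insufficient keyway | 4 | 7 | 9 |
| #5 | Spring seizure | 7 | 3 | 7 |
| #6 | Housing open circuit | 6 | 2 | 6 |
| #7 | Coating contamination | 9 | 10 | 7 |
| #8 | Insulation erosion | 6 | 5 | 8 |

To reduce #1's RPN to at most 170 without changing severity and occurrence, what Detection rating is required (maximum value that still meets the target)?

2

#1: S=9, O=9, D=10 → current RPN = 810.
Fixed product = 81. Need 81 × D ≤ 170, so D ≤ 170/81 = 2.10.
Maximum integer Detection rating = 2 (gives RPN 162; D=3 would give 243 > 170).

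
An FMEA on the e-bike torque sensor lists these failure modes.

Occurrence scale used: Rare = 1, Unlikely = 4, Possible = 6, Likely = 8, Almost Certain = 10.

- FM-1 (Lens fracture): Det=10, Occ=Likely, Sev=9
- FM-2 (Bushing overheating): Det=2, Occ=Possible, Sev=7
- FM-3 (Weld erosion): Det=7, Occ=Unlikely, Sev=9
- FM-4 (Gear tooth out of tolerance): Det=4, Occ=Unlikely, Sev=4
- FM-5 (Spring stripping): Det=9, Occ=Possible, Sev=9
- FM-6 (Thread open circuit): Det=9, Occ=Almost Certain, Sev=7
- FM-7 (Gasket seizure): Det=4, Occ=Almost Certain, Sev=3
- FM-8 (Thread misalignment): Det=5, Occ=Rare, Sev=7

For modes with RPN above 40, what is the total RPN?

2356

RPN = Severity × Occurrence × Detection:
  FM-1: 9 × 8 × 10 = 720
  FM-2: 7 × 6 × 2 = 84
  FM-3: 9 × 4 × 7 = 252
  FM-4: 4 × 4 × 4 = 64
  FM-5: 9 × 6 × 9 = 486
  FM-6: 7 × 10 × 9 = 630
  FM-7: 3 × 10 × 4 = 120
  FM-8: 7 × 1 × 5 = 35
RPN > 40: FM-1 (720), FM-2 (84), FM-3 (252), FM-4 (64), FM-5 (486), FM-6 (630), FM-7 (120).
Sum: 720 + 84 + 252 + 64 + 486 + 630 + 120 = 2356.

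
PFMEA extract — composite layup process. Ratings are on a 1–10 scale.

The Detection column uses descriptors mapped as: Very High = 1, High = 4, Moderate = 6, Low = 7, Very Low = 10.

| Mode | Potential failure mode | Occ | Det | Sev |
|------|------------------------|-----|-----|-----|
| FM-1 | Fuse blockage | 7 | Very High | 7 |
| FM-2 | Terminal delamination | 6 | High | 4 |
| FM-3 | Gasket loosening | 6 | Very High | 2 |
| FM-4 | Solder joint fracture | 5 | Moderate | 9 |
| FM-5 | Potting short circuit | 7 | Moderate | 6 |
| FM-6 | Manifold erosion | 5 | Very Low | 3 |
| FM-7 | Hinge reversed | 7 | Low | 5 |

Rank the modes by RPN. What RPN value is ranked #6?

49

RPN = Severity × Occurrence × Detection:
  FM-1: 7 × 7 × 1 = 49
  FM-2: 4 × 6 × 4 = 96
  FM-3: 2 × 6 × 1 = 12
  FM-4: 9 × 5 × 6 = 270
  FM-5: 6 × 7 × 6 = 252
  FM-6: 3 × 5 × 10 = 150
  FM-7: 5 × 7 × 7 = 245
Sorted descending: 270, 252, 245, 150, 96, 49, 12.
The sixth-highest RPN is 49 (FM-1).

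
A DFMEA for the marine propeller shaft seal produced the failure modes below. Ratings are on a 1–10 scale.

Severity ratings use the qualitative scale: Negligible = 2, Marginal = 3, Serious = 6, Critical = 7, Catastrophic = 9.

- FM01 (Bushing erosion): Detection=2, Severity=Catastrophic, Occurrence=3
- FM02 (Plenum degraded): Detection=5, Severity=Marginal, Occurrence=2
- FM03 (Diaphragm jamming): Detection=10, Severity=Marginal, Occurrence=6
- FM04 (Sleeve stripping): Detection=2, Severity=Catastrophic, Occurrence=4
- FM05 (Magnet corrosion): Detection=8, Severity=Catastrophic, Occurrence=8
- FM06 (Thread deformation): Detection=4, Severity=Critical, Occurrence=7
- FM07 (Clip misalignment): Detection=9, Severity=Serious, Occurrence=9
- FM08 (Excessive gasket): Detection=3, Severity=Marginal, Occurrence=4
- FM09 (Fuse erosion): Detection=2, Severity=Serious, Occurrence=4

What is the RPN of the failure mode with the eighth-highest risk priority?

RPN = Severity × Occurrence × Detection:
  FM01: 9 × 3 × 2 = 54
  FM02: 3 × 2 × 5 = 30
  FM03: 3 × 6 × 10 = 180
  FM04: 9 × 4 × 2 = 72
  FM05: 9 × 8 × 8 = 576
  FM06: 7 × 7 × 4 = 196
  FM07: 6 × 9 × 9 = 486
  FM08: 3 × 4 × 3 = 36
  FM09: 6 × 4 × 2 = 48
Sorted descending: 576, 486, 196, 180, 72, 54, 48, 36, 30.
The eighth-highest RPN is 36 (FM08).

36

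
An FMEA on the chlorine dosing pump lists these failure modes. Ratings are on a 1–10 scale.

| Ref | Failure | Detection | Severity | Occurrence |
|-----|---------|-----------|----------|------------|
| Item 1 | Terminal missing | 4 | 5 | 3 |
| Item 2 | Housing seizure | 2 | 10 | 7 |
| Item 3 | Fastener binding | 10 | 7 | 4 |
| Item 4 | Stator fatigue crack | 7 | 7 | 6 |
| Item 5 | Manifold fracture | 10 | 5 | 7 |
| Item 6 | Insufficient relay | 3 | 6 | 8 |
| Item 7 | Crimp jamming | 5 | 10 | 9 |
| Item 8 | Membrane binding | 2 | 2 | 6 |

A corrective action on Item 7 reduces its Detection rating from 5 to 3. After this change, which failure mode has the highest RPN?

Item 5

RPN = Severity × Occurrence × Detection:
  Item 1: 5 × 3 × 4 = 60
  Item 2: 10 × 7 × 2 = 140
  Item 3: 7 × 4 × 10 = 280
  Item 4: 7 × 6 × 7 = 294
  Item 5: 5 × 7 × 10 = 350
  Item 6: 6 × 8 × 3 = 144
  Item 7: 10 × 9 × 5 = 450
  Item 8: 2 × 6 × 2 = 24
After action: Item 7 → 10 × 9 × 3 = 270.
Revised RPNs: Item 5=350, Item 4=294, Item 3=280, Item 7=270, Item 6=144, Item 2=140, Item 1=60, Item 8=24.
Highest is now Item 5 (350).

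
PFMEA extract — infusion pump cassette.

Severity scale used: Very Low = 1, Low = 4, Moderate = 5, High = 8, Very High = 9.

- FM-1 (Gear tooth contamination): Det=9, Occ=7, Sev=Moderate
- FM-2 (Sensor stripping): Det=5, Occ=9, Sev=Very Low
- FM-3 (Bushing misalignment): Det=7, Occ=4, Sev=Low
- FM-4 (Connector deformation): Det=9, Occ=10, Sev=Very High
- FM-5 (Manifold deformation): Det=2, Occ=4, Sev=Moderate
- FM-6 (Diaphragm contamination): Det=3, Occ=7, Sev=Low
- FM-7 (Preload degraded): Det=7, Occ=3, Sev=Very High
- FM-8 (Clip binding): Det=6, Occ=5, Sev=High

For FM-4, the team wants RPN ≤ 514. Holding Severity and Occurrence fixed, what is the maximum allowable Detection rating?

5

FM-4: S=9, O=10, D=9 → current RPN = 810.
Fixed product = 90. Need 90 × D ≤ 514, so D ≤ 514/90 = 5.71.
Maximum integer Detection rating = 5 (gives RPN 450; D=6 would give 540 > 514).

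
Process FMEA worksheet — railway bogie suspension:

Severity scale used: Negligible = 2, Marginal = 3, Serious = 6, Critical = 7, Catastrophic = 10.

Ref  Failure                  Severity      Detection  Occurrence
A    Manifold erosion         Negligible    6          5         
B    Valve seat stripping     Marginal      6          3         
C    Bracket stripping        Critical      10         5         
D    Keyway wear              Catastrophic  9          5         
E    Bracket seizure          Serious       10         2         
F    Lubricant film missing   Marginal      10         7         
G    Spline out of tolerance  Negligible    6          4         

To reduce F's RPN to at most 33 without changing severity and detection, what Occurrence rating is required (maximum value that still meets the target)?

1

F: S=3, O=7, D=10 → current RPN = 210.
Fixed product = 30. Need 30 × O ≤ 33, so O ≤ 33/30 = 1.10.
Maximum integer Occurrence rating = 1 (gives RPN 30; O=2 would give 60 > 33).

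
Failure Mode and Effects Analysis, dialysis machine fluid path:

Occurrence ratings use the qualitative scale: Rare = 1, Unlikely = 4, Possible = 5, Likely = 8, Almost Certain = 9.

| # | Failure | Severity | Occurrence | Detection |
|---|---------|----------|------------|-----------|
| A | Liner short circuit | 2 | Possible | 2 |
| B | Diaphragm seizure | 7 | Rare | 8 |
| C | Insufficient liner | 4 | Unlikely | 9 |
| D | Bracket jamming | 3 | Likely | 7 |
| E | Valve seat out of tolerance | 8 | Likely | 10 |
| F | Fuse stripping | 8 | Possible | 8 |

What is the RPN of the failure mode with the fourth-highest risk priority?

144

RPN = Severity × Occurrence × Detection:
  A: 2 × 5 × 2 = 20
  B: 7 × 1 × 8 = 56
  C: 4 × 4 × 9 = 144
  D: 3 × 8 × 7 = 168
  E: 8 × 8 × 10 = 640
  F: 8 × 5 × 8 = 320
Sorted descending: 640, 320, 168, 144, 56, 20.
The fourth-highest RPN is 144 (C).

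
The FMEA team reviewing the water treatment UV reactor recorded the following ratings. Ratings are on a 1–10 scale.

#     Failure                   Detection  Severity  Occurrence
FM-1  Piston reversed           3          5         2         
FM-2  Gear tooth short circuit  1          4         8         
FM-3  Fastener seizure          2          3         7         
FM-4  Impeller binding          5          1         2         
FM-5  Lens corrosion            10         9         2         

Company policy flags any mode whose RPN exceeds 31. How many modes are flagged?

RPN = Severity × Occurrence × Detection:
  FM-1: 5 × 2 × 3 = 30
  FM-2: 4 × 8 × 1 = 32
  FM-3: 3 × 7 × 2 = 42
  FM-4: 1 × 2 × 5 = 10
  FM-5: 9 × 2 × 10 = 180
Modes with RPN > 31: FM-2 (32), FM-3 (42), FM-5 (180) → 3.

3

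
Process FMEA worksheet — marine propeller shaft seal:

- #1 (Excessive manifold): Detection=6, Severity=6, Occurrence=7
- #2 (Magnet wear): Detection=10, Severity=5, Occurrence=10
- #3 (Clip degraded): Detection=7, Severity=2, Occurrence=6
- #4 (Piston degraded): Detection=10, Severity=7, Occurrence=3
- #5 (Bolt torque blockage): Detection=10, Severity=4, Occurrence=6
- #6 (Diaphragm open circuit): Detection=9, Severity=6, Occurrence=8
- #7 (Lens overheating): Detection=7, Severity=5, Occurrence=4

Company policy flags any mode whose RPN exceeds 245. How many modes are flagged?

3

RPN = Severity × Occurrence × Detection:
  #1: 6 × 7 × 6 = 252
  #2: 5 × 10 × 10 = 500
  #3: 2 × 6 × 7 = 84
  #4: 7 × 3 × 10 = 210
  #5: 4 × 6 × 10 = 240
  #6: 6 × 8 × 9 = 432
  #7: 5 × 4 × 7 = 140
Modes with RPN > 245: #1 (252), #2 (500), #6 (432) → 3.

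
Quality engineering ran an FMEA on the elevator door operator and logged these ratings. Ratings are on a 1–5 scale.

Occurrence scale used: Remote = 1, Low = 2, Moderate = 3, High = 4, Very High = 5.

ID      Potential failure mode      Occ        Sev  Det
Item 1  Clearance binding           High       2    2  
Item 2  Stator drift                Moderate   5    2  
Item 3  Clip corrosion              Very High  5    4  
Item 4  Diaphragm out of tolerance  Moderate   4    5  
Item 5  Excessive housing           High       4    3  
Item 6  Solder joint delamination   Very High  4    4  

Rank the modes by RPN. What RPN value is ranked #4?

RPN = Severity × Occurrence × Detection:
  Item 1: 2 × 4 × 2 = 16
  Item 2: 5 × 3 × 2 = 30
  Item 3: 5 × 5 × 4 = 100
  Item 4: 4 × 3 × 5 = 60
  Item 5: 4 × 4 × 3 = 48
  Item 6: 4 × 5 × 4 = 80
Sorted descending: 100, 80, 60, 48, 30, 16.
The fourth-highest RPN is 48 (Item 5).

48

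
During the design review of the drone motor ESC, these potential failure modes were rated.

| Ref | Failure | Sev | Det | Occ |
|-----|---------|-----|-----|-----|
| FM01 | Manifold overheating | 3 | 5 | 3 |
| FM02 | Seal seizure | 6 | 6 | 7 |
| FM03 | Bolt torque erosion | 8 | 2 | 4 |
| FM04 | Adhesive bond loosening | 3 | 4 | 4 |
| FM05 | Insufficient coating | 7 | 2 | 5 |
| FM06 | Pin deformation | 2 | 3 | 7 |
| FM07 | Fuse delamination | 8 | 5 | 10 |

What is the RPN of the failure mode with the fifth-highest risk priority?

48

RPN = Severity × Occurrence × Detection:
  FM01: 3 × 3 × 5 = 45
  FM02: 6 × 7 × 6 = 252
  FM03: 8 × 4 × 2 = 64
  FM04: 3 × 4 × 4 = 48
  FM05: 7 × 5 × 2 = 70
  FM06: 2 × 7 × 3 = 42
  FM07: 8 × 10 × 5 = 400
Sorted descending: 400, 252, 70, 64, 48, 45, 42.
The fifth-highest RPN is 48 (FM04).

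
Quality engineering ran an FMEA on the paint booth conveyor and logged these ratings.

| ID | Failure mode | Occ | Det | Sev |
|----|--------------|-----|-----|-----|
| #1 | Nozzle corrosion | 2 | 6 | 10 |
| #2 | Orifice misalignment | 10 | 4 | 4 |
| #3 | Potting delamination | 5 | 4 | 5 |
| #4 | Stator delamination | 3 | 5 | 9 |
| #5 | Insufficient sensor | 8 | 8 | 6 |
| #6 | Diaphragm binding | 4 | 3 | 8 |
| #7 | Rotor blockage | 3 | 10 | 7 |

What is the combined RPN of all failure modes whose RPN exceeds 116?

1009

RPN = Severity × Occurrence × Detection:
  #1: 10 × 2 × 6 = 120
  #2: 4 × 10 × 4 = 160
  #3: 5 × 5 × 4 = 100
  #4: 9 × 3 × 5 = 135
  #5: 6 × 8 × 8 = 384
  #6: 8 × 4 × 3 = 96
  #7: 7 × 3 × 10 = 210
RPN > 116: #1 (120), #2 (160), #4 (135), #5 (384), #7 (210).
Sum: 120 + 160 + 135 + 384 + 210 = 1009.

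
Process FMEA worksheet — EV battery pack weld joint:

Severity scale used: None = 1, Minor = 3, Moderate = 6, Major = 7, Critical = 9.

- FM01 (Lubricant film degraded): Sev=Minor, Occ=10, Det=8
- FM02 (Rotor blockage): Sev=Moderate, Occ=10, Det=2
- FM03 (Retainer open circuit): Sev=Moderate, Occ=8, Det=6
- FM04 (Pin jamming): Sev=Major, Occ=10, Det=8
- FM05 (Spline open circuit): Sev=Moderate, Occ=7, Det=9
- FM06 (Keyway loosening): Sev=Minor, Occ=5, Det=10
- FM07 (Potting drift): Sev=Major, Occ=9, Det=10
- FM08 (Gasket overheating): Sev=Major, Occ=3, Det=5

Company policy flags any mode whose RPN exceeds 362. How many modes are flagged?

RPN = Severity × Occurrence × Detection:
  FM01: 3 × 10 × 8 = 240
  FM02: 6 × 10 × 2 = 120
  FM03: 6 × 8 × 6 = 288
  FM04: 7 × 10 × 8 = 560
  FM05: 6 × 7 × 9 = 378
  FM06: 3 × 5 × 10 = 150
  FM07: 7 × 9 × 10 = 630
  FM08: 7 × 3 × 5 = 105
Modes with RPN > 362: FM04 (560), FM05 (378), FM07 (630) → 3.

3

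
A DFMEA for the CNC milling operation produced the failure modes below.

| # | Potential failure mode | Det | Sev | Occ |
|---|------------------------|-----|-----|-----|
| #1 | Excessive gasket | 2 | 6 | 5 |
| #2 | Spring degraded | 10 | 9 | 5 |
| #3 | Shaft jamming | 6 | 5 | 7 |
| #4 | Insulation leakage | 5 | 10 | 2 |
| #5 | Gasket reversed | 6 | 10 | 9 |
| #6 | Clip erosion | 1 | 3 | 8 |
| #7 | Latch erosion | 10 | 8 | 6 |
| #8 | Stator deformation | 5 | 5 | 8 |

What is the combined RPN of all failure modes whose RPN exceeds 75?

1980

RPN = Severity × Occurrence × Detection:
  #1: 6 × 5 × 2 = 60
  #2: 9 × 5 × 10 = 450
  #3: 5 × 7 × 6 = 210
  #4: 10 × 2 × 5 = 100
  #5: 10 × 9 × 6 = 540
  #6: 3 × 8 × 1 = 24
  #7: 8 × 6 × 10 = 480
  #8: 5 × 8 × 5 = 200
RPN > 75: #2 (450), #3 (210), #4 (100), #5 (540), #7 (480), #8 (200).
Sum: 450 + 210 + 100 + 540 + 480 + 200 = 1980.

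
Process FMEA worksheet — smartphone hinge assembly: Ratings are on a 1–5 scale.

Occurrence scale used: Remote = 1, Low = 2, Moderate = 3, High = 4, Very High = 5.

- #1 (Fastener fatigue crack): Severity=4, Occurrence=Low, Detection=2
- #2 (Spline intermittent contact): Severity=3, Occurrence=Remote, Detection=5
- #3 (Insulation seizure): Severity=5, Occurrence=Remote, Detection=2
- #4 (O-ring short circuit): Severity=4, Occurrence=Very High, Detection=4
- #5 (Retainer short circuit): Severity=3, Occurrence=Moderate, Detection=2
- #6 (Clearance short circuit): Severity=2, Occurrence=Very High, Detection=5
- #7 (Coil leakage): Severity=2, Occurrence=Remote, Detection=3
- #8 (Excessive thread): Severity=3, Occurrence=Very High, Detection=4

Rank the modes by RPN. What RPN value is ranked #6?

RPN = Severity × Occurrence × Detection:
  #1: 4 × 2 × 2 = 16
  #2: 3 × 1 × 5 = 15
  #3: 5 × 1 × 2 = 10
  #4: 4 × 5 × 4 = 80
  #5: 3 × 3 × 2 = 18
  #6: 2 × 5 × 5 = 50
  #7: 2 × 1 × 3 = 6
  #8: 3 × 5 × 4 = 60
Sorted descending: 80, 60, 50, 18, 16, 15, 10, 6.
The sixth-highest RPN is 15 (#2).

15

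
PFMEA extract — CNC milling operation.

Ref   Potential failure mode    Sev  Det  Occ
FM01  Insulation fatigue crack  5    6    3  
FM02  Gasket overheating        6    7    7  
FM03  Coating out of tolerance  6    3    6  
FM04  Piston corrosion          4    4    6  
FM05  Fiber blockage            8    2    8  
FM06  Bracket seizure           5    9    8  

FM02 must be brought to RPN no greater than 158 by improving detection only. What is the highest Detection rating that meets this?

FM02: S=6, O=7, D=7 → current RPN = 294.
Fixed product = 42. Need 42 × D ≤ 158, so D ≤ 158/42 = 3.76.
Maximum integer Detection rating = 3 (gives RPN 126; D=4 would give 168 > 158).

3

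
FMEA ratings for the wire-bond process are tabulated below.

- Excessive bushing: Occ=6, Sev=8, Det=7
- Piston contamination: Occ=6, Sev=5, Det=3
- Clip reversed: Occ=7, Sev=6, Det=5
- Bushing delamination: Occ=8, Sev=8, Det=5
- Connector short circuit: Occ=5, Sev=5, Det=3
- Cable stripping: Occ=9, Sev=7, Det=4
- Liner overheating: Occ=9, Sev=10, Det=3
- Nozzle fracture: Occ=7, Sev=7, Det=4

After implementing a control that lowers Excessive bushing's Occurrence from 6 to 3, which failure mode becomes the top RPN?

Bushing delamination

RPN = Severity × Occurrence × Detection:
  Excessive bushing: 8 × 6 × 7 = 336
  Piston contamination: 5 × 6 × 3 = 90
  Clip reversed: 6 × 7 × 5 = 210
  Bushing delamination: 8 × 8 × 5 = 320
  Connector short circuit: 5 × 5 × 3 = 75
  Cable stripping: 7 × 9 × 4 = 252
  Liner overheating: 10 × 9 × 3 = 270
  Nozzle fracture: 7 × 7 × 4 = 196
After action: Excessive bushing → 8 × 3 × 7 = 168.
Revised RPNs: Bushing delamination=320, Liner overheating=270, Cable stripping=252, Clip reversed=210, Nozzle fracture=196, Excessive bushing=168, Piston contamination=90, Connector short circuit=75.
Highest is now Bushing delamination (320).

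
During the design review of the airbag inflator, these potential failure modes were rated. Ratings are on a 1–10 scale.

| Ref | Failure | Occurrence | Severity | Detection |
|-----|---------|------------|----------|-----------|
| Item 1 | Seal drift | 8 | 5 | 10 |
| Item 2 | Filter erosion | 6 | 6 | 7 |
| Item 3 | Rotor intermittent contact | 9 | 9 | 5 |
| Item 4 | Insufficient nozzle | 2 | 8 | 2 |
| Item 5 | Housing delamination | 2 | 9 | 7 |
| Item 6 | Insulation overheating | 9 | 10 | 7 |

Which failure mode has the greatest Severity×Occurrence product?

Criticality = Severity × Occurrence:
  Item 1: 5 × 8 = 40
  Item 2: 6 × 6 = 36
  Item 3: 9 × 9 = 81
  Item 4: 8 × 2 = 16
  Item 5: 9 × 2 = 18
  Item 6: 10 × 9 = 90
Highest criticality is 90 → Item 6.

Item 6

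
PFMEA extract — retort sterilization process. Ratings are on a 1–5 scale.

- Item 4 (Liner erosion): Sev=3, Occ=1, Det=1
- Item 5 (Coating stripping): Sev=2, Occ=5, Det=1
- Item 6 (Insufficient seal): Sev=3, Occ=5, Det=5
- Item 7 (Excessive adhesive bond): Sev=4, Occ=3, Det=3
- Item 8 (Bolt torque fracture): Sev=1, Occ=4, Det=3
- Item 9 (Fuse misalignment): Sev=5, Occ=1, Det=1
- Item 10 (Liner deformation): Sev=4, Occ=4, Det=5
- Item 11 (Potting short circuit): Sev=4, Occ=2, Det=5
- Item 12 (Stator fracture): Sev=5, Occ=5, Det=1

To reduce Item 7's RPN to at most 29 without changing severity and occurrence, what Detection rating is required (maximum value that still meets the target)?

Item 7: S=4, O=3, D=3 → current RPN = 36.
Fixed product = 12. Need 12 × D ≤ 29, so D ≤ 29/12 = 2.42.
Maximum integer Detection rating = 2 (gives RPN 24; D=3 would give 36 > 29).

2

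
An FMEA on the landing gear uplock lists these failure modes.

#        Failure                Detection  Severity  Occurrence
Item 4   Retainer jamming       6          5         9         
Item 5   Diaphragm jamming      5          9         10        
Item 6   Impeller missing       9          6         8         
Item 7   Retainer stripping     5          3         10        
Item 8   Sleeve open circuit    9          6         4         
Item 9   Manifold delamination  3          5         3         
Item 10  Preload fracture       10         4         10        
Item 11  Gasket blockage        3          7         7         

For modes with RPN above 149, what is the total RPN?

1918

RPN = Severity × Occurrence × Detection:
  Item 4: 5 × 9 × 6 = 270
  Item 5: 9 × 10 × 5 = 450
  Item 6: 6 × 8 × 9 = 432
  Item 7: 3 × 10 × 5 = 150
  Item 8: 6 × 4 × 9 = 216
  Item 9: 5 × 3 × 3 = 45
  Item 10: 4 × 10 × 10 = 400
  Item 11: 7 × 7 × 3 = 147
RPN > 149: Item 4 (270), Item 5 (450), Item 6 (432), Item 7 (150), Item 8 (216), Item 10 (400).
Sum: 270 + 450 + 432 + 150 + 216 + 400 = 1918.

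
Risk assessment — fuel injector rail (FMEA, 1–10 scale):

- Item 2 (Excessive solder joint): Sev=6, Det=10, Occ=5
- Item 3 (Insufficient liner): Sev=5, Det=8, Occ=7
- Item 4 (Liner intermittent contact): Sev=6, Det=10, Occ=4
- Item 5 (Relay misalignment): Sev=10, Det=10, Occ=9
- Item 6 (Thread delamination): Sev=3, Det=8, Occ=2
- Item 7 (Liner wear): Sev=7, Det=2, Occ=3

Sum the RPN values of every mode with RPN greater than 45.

1768

RPN = Severity × Occurrence × Detection:
  Item 2: 6 × 5 × 10 = 300
  Item 3: 5 × 7 × 8 = 280
  Item 4: 6 × 4 × 10 = 240
  Item 5: 10 × 9 × 10 = 900
  Item 6: 3 × 2 × 8 = 48
  Item 7: 7 × 3 × 2 = 42
RPN > 45: Item 2 (300), Item 3 (280), Item 4 (240), Item 5 (900), Item 6 (48).
Sum: 300 + 280 + 240 + 900 + 48 = 1768.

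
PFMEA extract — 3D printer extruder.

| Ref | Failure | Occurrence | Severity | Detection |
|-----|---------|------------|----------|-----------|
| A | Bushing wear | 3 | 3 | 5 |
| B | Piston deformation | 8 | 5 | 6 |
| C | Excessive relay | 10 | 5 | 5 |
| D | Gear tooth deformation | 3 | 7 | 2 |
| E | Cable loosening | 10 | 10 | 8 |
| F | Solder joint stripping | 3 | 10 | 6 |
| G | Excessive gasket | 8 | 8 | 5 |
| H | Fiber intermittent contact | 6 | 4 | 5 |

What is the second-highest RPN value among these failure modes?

RPN = Severity × Occurrence × Detection:
  A: 3 × 3 × 5 = 45
  B: 5 × 8 × 6 = 240
  C: 5 × 10 × 5 = 250
  D: 7 × 3 × 2 = 42
  E: 10 × 10 × 8 = 800
  F: 10 × 3 × 6 = 180
  G: 8 × 8 × 5 = 320
  H: 4 × 6 × 5 = 120
Sorted descending: 800, 320, 250, 240, 180, 120, 45, 42.
The second-highest RPN is 320 (G).

320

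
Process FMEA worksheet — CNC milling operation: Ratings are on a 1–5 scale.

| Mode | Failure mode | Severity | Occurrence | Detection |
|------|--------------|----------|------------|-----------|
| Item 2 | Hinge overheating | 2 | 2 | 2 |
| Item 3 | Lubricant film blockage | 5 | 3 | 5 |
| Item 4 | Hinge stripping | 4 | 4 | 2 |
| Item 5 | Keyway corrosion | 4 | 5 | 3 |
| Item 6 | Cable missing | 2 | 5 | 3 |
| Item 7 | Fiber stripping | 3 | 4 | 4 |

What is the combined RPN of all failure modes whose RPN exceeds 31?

RPN = Severity × Occurrence × Detection:
  Item 2: 2 × 2 × 2 = 8
  Item 3: 5 × 3 × 5 = 75
  Item 4: 4 × 4 × 2 = 32
  Item 5: 4 × 5 × 3 = 60
  Item 6: 2 × 5 × 3 = 30
  Item 7: 3 × 4 × 4 = 48
RPN > 31: Item 3 (75), Item 4 (32), Item 5 (60), Item 7 (48).
Sum: 75 + 32 + 60 + 48 = 215.

215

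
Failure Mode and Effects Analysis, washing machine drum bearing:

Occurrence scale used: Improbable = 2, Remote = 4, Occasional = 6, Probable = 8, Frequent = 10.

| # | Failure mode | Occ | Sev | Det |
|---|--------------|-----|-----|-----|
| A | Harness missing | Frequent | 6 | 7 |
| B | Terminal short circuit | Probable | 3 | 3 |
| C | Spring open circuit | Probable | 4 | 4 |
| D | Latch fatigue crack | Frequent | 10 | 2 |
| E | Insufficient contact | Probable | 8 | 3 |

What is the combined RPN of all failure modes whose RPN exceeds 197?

RPN = Severity × Occurrence × Detection:
  A: 6 × 10 × 7 = 420
  B: 3 × 8 × 3 = 72
  C: 4 × 8 × 4 = 128
  D: 10 × 10 × 2 = 200
  E: 8 × 8 × 3 = 192
RPN > 197: A (420), D (200).
Sum: 420 + 200 = 620.

620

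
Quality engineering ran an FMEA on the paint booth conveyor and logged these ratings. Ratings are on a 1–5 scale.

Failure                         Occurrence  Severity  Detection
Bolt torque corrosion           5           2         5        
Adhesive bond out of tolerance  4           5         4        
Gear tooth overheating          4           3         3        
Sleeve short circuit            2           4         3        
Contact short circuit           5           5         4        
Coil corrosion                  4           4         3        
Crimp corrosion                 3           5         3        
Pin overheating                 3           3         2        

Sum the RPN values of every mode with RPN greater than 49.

230

RPN = Severity × Occurrence × Detection:
  Bolt torque corrosion: 2 × 5 × 5 = 50
  Adhesive bond out of tolerance: 5 × 4 × 4 = 80
  Gear tooth overheating: 3 × 4 × 3 = 36
  Sleeve short circuit: 4 × 2 × 3 = 24
  Contact short circuit: 5 × 5 × 4 = 100
  Coil corrosion: 4 × 4 × 3 = 48
  Crimp corrosion: 5 × 3 × 3 = 45
  Pin overheating: 3 × 3 × 2 = 18
RPN > 49: Bolt torque corrosion (50), Adhesive bond out of tolerance (80), Contact short circuit (100).
Sum: 50 + 80 + 100 = 230.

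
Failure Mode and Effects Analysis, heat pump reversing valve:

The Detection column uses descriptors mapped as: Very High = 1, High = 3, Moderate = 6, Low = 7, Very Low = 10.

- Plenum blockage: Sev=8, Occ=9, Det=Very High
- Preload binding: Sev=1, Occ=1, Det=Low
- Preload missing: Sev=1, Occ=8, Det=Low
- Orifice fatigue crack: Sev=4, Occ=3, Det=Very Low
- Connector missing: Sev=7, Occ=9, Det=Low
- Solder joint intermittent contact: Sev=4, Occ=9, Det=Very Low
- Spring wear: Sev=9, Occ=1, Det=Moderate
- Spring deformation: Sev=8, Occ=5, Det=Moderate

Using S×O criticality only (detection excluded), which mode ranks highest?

Plenum blockage

Criticality = Severity × Occurrence:
  Plenum blockage: 8 × 9 = 72
  Preload binding: 1 × 1 = 1
  Preload missing: 1 × 8 = 8
  Orifice fatigue crack: 4 × 3 = 12
  Connector missing: 7 × 9 = 63
  Solder joint intermittent contact: 4 × 9 = 36
  Spring wear: 9 × 1 = 9
  Spring deformation: 8 × 5 = 40
Highest criticality is 72 → Plenum blockage.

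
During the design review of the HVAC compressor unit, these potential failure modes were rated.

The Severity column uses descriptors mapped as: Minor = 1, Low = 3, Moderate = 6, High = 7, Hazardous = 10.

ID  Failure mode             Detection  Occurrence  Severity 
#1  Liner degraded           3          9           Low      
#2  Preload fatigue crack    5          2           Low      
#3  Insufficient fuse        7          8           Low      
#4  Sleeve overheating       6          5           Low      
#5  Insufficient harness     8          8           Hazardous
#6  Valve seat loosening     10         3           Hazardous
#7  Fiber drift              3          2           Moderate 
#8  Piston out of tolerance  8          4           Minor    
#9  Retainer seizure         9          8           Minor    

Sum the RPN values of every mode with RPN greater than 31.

RPN = Severity × Occurrence × Detection:
  #1: 3 × 9 × 3 = 81
  #2: 3 × 2 × 5 = 30
  #3: 3 × 8 × 7 = 168
  #4: 3 × 5 × 6 = 90
  #5: 10 × 8 × 8 = 640
  #6: 10 × 3 × 10 = 300
  #7: 6 × 2 × 3 = 36
  #8: 1 × 4 × 8 = 32
  #9: 1 × 8 × 9 = 72
RPN > 31: #1 (81), #3 (168), #4 (90), #5 (640), #6 (300), #7 (36), #8 (32), #9 (72).
Sum: 81 + 168 + 90 + 640 + 300 + 36 + 32 + 72 = 1419.

1419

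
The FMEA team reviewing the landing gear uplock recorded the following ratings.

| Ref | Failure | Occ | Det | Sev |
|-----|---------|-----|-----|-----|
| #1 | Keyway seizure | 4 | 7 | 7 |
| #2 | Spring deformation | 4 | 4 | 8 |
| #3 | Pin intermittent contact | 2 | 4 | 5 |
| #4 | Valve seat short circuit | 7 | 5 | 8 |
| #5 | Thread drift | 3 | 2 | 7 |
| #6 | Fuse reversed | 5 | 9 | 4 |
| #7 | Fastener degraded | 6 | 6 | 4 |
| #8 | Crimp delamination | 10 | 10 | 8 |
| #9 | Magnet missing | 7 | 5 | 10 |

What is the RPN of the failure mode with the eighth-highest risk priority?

RPN = Severity × Occurrence × Detection:
  #1: 7 × 4 × 7 = 196
  #2: 8 × 4 × 4 = 128
  #3: 5 × 2 × 4 = 40
  #4: 8 × 7 × 5 = 280
  #5: 7 × 3 × 2 = 42
  #6: 4 × 5 × 9 = 180
  #7: 4 × 6 × 6 = 144
  #8: 8 × 10 × 10 = 800
  #9: 10 × 7 × 5 = 350
Sorted descending: 800, 350, 280, 196, 180, 144, 128, 42, 40.
The eighth-highest RPN is 42 (#5).

42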